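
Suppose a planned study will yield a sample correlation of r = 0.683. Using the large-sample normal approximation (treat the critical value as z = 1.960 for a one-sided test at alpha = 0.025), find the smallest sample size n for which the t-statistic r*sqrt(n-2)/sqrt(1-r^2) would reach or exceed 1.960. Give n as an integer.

r√(n−2)/√(1−r²) ≥ 1.960  ⇔  n−2 ≥ (1.960)²·(1−r²)/r²
(1−r²)/r² = (1−0.466489)/0.466489 = 1.1437
n ≥ 2 + 3.8416·1.1437 = 2 + 4.3936 = 6.3936
⌈6.3936⌉ = 7

7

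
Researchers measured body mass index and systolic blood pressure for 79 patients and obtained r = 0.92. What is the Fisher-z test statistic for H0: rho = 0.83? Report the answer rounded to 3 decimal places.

3.495

z_r = atanh(0.92) = 1.589027,  z_0 = atanh(0.83) = 1.188136
SE = 1/√(n−3) = 1/√76 = 0.114708
z = (z_r − z_0)/SE = (1.589027 − 1.188136) / 0.114708 = 0.400891 / 0.114708 = 3.495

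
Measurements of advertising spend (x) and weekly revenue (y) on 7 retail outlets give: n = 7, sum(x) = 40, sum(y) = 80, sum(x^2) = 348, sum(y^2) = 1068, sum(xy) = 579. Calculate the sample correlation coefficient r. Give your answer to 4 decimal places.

Numerator: nΣxy − (Σx)(Σy) = 7·579 − (40)(80) = 853
Denominator: √[(nΣx²−(Σx)²)(nΣy²−(Σy)²)]
  nΣx²−(Σx)² = 7·348 − 1600 = 836;  nΣy²−(Σy)² = 7·1068 − 6400 = 1076
  √(836·1076) = √899536 = 948.4387
r = 853 / 948.4387 = 0.8994

0.8994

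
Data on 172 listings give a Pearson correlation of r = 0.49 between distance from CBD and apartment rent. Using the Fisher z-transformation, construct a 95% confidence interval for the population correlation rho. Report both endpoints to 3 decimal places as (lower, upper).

(0.367, 0.596)

z_r = atanh(0.49) = 0.536060;  SE = 1/√(n−3) = 1/√169 = 0.076923
z-limits: 0.536060 ± 1.960·0.076923 = 0.536060 ± 0.150769 = [0.385291, 0.686829]
ρ-limits: (tanh 0.385291, tanh 0.686829) = (0.367, 0.596)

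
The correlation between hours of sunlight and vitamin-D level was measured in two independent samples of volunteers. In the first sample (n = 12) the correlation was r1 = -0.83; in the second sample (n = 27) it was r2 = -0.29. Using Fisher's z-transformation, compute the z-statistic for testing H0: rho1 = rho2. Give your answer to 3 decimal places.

Fisher z-transforms: z1 = atanh(-0.83) = -1.188136, z2 = atanh(-0.29) = -0.298566; difference d = -0.889570
Var(d) = 1/9 + 1/24 = 0.1111111 + 0.0416667 = 0.1527778
z = d/√Var(d) = -0.889570 / √0.1527778 = -0.889570 / 0.390868 = -2.276

-2.276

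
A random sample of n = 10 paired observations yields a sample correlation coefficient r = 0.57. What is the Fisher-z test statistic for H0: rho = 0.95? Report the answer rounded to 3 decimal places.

-3.133

Fisher z: atanh(0.57) = 0.647523, atanh(0.95) = 1.831781
z = (z_r − z_0)·√(n−3) = (0.647523 − 1.831781)·√7 = -1.184258 · 2.645751 = -3.133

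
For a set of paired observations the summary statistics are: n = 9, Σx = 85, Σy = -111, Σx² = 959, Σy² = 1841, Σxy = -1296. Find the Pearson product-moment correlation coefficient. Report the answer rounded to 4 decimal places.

-0.9121

Numerator: nΣxy − (Σx)(Σy) = 9·(-1296) − (85)(-111) = -2229
Denominator: √[(nΣx²−(Σx)²)(nΣy²−(Σy)²)]
  nΣx²−(Σx)² = 9·959 − 7225 = 1406;  nΣy²−(Σy)² = 9·1841 − 12321 = 4248
  √(1406·4248) = √5972688 = 2443.9083
r = -2229 / 2443.9083 = -0.9121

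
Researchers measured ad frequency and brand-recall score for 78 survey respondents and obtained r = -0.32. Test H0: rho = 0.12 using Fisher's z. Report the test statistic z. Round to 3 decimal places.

-3.916

Fisher z: atanh(-0.32) = -0.331647, atanh(0.12) = 0.120581
z = (z_r − z_0)·√(n−3) = (-0.331647 − 0.120581)·√75 = -0.452228 · 8.660254 = -3.916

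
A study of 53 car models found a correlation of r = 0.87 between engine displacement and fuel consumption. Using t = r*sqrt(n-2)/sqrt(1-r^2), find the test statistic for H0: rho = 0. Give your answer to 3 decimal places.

12.601

1 − r² = 1 − 0.7569 = 0.2431;  √(1−r²) = 0.493052
√(n−2) = √51 = 7.141428
t = r·√(n−2)/√(1−r²) = 0.87 · 7.141428 / 0.493052 = 12.601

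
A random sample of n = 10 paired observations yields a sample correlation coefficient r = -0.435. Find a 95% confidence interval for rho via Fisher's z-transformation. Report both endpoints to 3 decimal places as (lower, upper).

z_r = atanh(-0.435) = -0.466047;  SE = 1/√(n−3) = 1/√7 = 0.377964
z-limits: -0.466047 ± 1.960·0.377964 = -0.466047 ± 0.740809 = [-1.206856, 0.274762]
ρ-limits: (tanh -1.206856, tanh 0.274762) = (-0.836, 0.268)

(-0.836, 0.268)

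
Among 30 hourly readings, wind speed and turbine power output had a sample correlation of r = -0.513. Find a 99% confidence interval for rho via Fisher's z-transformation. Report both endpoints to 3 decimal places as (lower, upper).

z_r = atanh(-0.513) = -0.566793;  SE = 1/√(n−3) = 1/√27 = 0.192450
z-limits: -0.566793 ± 2.576·0.192450 = -0.566793 ± 0.495751 = [-1.062544, -0.071042]
ρ-limits: (tanh -1.062544, tanh -0.071042) = (-0.787, -0.071)

(-0.787, -0.071)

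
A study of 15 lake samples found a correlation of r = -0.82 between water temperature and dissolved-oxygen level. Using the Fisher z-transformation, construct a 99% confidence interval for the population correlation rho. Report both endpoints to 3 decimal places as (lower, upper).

(-0.956, -0.391)

z_r = atanh(-0.82) = -1.156817;  SE = 1/√(n−3) = 1/√12 = 0.288675
z-limits: -1.156817 ± 2.576·0.288675 = -1.156817 ± 0.743627 = [-1.900444, -0.413190]
ρ-limits: (tanh -1.900444, tanh -0.413190) = (-0.956, -0.391)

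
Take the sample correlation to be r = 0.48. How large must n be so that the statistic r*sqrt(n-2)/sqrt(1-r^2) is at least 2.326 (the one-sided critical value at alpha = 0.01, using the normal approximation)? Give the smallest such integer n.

Need r·√(n−2)/√(1−r²) ≥ 2.326
√(n−2) ≥ 2.326·√(1−0.2304) / 0.48 = 2.326·0.877268 / 0.48 = 4.2511
n−2 ≥ 18.0719  ⇒  n ≥ 20.0719
Smallest integer n = 21

21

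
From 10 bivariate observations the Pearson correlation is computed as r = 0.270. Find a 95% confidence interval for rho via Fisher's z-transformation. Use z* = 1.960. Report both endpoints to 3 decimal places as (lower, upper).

Fisher z: z_r = atanh(r) = ½·ln((1+0.270)/(1−0.270)) = 0.276864
SE(z) = 1/√(n−3) = 1/√7 = 0.377964
95% ⇒ z* = 1.960; margin = 1.960·0.377964 = 0.740809
CI on z-scale: (-0.463945, 1.017673)
Back-transform: tanh(-0.463945) = -0.433294, tanh(1.017673) = 0.768917

(-0.433, 0.769)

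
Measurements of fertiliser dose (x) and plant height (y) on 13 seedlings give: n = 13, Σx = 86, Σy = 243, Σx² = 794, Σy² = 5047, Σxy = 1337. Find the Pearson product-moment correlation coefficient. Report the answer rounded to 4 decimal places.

-0.8026

Numerator: nΣxy − (Σx)(Σy) = 13·1337 − (86)(243) = -3517
Denominator: √[(nΣx²−(Σx)²)(nΣy²−(Σy)²)]
  nΣx²−(Σx)² = 13·794 − 7396 = 2926;  nΣy²−(Σy)² = 13·5047 − 59049 = 6562
  √(2926·6562) = √19200412 = 4381.8275
r = -3517 / 4381.8275 = -0.8026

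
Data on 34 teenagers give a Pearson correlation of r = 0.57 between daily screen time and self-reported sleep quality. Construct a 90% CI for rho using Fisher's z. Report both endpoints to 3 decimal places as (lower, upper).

(0.338, 0.737)

Fisher z: z_r = atanh(r) = ½·ln((1+0.57)/(1−0.57)) = 0.647523
SE(z) = 1/√(n−3) = 1/√31 = 0.179605
90% ⇒ z* = 1.645; margin = 1.645·0.179605 = 0.295450
CI on z-scale: (0.352073, 0.942973)
Back-transform: tanh(0.352073) = 0.338213, tanh(0.942973) = 0.736585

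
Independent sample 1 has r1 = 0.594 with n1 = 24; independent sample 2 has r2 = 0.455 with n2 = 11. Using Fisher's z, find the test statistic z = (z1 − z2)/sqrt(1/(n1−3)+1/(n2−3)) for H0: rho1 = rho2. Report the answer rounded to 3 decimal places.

z1 = atanh(0.594) = 0.683824,  z2 = atanh(0.455) = 0.490988
SE = √(1/(n1−3) + 1/(n2−3)) = √(1/21 + 1/8) = √(0.0476190 + 0.1250000) = √0.1726190 = 0.415474
z = (z1 − z2)/SE = (0.683824 − 0.490988) / 0.415474 = 0.192836 / 0.415474 = 0.464

0.464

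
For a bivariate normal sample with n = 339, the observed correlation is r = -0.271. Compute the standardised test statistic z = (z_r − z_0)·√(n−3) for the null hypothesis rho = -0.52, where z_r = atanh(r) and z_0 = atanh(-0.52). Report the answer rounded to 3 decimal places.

5.470

Fisher z: atanh(-0.271) = -0.277943, atanh(-0.52) = -0.576340
z = (z_r − z_0)·√(n−3) = (-0.277943 − (-0.576340))·√336 = 0.298397 · 18.330303 = 5.470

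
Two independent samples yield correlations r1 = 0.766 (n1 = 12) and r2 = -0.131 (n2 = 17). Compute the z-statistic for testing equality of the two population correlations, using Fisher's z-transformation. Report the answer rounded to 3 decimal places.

z1 = atanh(0.766) = 1.010576,  z2 = atanh(-0.131) = -0.131757
SE = √(1/(n1−3) + 1/(n2−3)) = √(1/9 + 1/14) = √(0.1111111 + 0.0714286) = √0.1825397 = 0.427247
z = (z1 − z2)/SE = (1.010576 − (-0.131757)) / 0.427247 = 1.142333 / 0.427247 = 2.674

2.674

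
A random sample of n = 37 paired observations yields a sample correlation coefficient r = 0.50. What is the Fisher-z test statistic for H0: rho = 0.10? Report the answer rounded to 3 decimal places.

z_r = atanh(0.50) = 0.549306,  z_0 = atanh(0.10) = 0.100335
SE = 1/√(n−3) = 1/√34 = 0.171499
z = (z_r − z_0)/SE = (0.549306 − 0.100335) / 0.171499 = 0.448971 / 0.171499 = 2.618

2.618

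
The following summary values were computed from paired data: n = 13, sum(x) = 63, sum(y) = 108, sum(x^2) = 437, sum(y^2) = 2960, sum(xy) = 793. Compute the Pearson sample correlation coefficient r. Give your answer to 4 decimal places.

S_xy = nΣxy − ΣxΣy = 13·793 − 63·108 = 10309 − 6804 = 3505
S_xx = nΣx² − (Σx)² = 13·437 − 63² = 5681 − 3969 = 1712
S_yy = nΣy² − (Σy)² = 13·2960 − 108² = 38480 − 11664 = 26816
r = S_xy / √(S_xx·S_yy) = 3505 / √(1712·26816) = 3505 / √45908992 = 3505 / 6775.6175 = 0.5173

0.5173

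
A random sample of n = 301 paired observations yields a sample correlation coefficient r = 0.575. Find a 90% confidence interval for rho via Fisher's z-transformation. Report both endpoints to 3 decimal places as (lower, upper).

z_r = atanh(0.575) = 0.654961;  SE = 1/√(n−3) = 1/√298 = 0.057928
z-limits: 0.654961 ± 1.645·0.057928 = 0.654961 ± 0.095292 = [0.559669, 0.750253]
ρ-limits: (tanh 0.559669, tanh 0.750253) = (0.508, 0.635)

(0.508, 0.635)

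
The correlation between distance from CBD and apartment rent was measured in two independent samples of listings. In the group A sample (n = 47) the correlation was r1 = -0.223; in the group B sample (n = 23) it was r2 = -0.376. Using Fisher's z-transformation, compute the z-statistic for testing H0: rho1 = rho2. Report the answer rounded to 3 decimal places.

0.625

Fisher z-transforms: z1 = atanh(-0.223) = -0.226811, z2 = atanh(-0.376) = -0.395393; difference d = 0.168582
Var(d) = 1/44 + 1/20 = 0.0227273 + 0.0500000 = 0.0727273
z = d/√Var(d) = 0.168582 / √0.0727273 = 0.168582 / 0.269680 = 0.625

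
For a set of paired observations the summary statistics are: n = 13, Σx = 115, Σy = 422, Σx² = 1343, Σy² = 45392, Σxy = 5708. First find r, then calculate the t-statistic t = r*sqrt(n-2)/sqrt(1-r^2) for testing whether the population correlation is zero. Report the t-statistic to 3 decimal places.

Numerator: nΣxy − (Σx)(Σy) = 13·5708 − (115)(422) = 25674
Denominator: √[(nΣx²−(Σx)²)(nΣy²−(Σy)²)]
  nΣx²−(Σx)² = 13·1343 − 13225 = 4234;  nΣy²−(Σy)² = 13·45392 − 178084 = 412012
  √(4234·412012) = √1744458808 = 41766.7189
r = 25674 / 41766.7189 = 0.6147
t = r·√(n−2)/√(1−r²) = 0.6147·√11 / √(1−0.377856) = 2.038729 / 0.788761 = 2.585

2.585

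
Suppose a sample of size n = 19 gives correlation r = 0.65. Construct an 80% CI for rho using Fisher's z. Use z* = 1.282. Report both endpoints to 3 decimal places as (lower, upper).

(0.426, 0.799)

Fisher z: z_r = atanh(r) = ½·ln((1+0.65)/(1−0.65)) = 0.775299
SE(z) = 1/√(n−3) = 1/√16 = 0.250000
80% ⇒ z* = 1.282; margin = 1.282·0.250000 = 0.320500
CI on z-scale: (0.454799, 1.095799)
Back-transform: tanh(0.454799) = 0.425836, tanh(1.095799) = 0.798985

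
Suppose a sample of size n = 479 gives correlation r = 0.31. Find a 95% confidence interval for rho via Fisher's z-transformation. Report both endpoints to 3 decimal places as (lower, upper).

(0.227, 0.389)

z_r = atanh(0.31) = 0.320545;  SE = 1/√(n−3) = 1/√476 = 0.045835
z-limits: 0.320545 ± 1.960·0.045835 = 0.320545 ± 0.089837 = [0.230708, 0.410382]
ρ-limits: (tanh 0.230708, tanh 0.410382) = (0.227, 0.389)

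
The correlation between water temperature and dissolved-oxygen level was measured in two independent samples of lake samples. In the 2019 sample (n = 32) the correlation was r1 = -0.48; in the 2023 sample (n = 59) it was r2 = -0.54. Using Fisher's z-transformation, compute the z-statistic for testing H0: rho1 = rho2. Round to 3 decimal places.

Fisher z-transforms: z1 = atanh(-0.48) = -0.522984, z2 = atanh(-0.54) = -0.604156; difference d = 0.081172
Var(d) = 1/29 + 1/56 = 0.0344828 + 0.0178571 = 0.0523399
z = d/√Var(d) = 0.081172 / √0.0523399 = 0.081172 / 0.228779 = 0.355

0.355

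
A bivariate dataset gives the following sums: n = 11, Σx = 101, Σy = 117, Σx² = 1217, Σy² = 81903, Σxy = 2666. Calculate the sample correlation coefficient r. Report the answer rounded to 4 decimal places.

0.3293

S_xy = nΣxy − ΣxΣy = 11·2666 − 101·117 = 29326 − 11817 = 17509
S_xx = nΣx² − (Σx)² = 11·1217 − 101² = 13387 − 10201 = 3186
S_yy = nΣy² − (Σy)² = 11·81903 − 117² = 900933 − 13689 = 887244
r = S_xy / √(S_xx·S_yy) = 17509 / √(3186·887244) = 17509 / √2826759384 = 17509 / 53167.2774 = 0.3293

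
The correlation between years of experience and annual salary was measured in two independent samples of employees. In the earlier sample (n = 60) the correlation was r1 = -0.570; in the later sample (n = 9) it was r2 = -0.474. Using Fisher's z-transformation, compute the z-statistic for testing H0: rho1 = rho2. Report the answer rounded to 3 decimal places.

z1 = atanh(-0.570) = -0.647523,  z2 = atanh(-0.474) = -0.515217
SE = √(1/(n1−3) + 1/(n2−3)) = √(1/57 + 1/6) = √(0.0175439 + 0.1666667) = √0.1842106 = 0.429198
z = (z1 − z2)/SE = (-0.647523 − (-0.515217)) / 0.429198 = -0.132306 / 0.429198 = -0.308

-0.308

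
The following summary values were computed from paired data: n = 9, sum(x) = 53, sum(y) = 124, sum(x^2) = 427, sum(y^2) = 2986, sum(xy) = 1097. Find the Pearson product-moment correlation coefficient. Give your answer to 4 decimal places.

0.9574

S_xy = nΣxy − ΣxΣy = 9·1097 − 53·124 = 9873 − 6572 = 3301
S_xx = nΣx² − (Σx)² = 9·427 − 53² = 3843 − 2809 = 1034
S_yy = nΣy² − (Σy)² = 9·2986 − 124² = 26874 − 15376 = 11498
r = S_xy / √(S_xx·S_yy) = 3301 / √(1034·11498) = 3301 / √11888932 = 3301 / 3448.0331 = 0.9574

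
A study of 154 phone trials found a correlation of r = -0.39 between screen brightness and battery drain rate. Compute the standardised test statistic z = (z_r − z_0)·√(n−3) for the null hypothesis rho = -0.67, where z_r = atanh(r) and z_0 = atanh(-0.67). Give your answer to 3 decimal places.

z_r = atanh(-0.39) = -0.411800,  z_0 = atanh(-0.67) = -0.810743
SE = 1/√(n−3) = 1/√151 = 0.081379
z = (z_r − z_0)/SE = (-0.411800 − (-0.810743)) / 0.081379 = 0.398943 / 0.081379 = 4.902

4.902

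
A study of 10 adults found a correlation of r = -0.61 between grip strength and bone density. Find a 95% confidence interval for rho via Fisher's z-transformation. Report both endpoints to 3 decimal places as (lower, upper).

z_r = atanh(-0.61) = -0.708921;  SE = 1/√(n−3) = 1/√7 = 0.377964
z-limits: -0.708921 ± 1.960·0.377964 = -0.708921 ± 0.740809 = [-1.449730, 0.031888]
ρ-limits: (tanh -1.449730, tanh 0.031888) = (-0.896, 0.032)

(-0.896, 0.032)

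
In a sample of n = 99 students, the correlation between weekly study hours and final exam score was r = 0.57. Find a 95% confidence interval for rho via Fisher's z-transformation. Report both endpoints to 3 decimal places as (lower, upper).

Fisher z: z_r = atanh(r) = ½·ln((1+0.57)/(1−0.57)) = 0.647523
SE(z) = 1/√(n−3) = 1/√96 = 0.102062
95% ⇒ z* = 1.960; margin = 1.960·0.102062 = 0.200042
CI on z-scale: (0.447481, 0.847565)
Back-transform: tanh(0.447481) = 0.419826, tanh(0.847565) = 0.689795

(0.420, 0.690)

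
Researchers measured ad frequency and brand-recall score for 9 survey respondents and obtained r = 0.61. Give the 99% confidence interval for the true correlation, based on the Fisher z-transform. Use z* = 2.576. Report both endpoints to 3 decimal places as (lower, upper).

Fisher z: z_r = atanh(r) = ½·ln((1+0.61)/(1−0.61)) = 0.708921
SE(z) = 1/√(n−3) = 1/√6 = 0.408248
99% ⇒ z* = 2.576; margin = 2.576·0.408248 = 1.051647
CI on z-scale: (-0.342726, 1.760568)
Back-transform: tanh(-0.342726) = -0.329909, tanh(1.760568) = 0.942566

(-0.330, 0.943)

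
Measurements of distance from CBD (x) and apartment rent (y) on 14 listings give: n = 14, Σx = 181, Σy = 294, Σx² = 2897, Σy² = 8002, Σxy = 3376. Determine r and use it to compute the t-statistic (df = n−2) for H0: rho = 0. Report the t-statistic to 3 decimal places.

-1.609

S_xy = nΣxy − ΣxΣy = 14·3376 − 181·294 = 47264 − 53214 = -5950
S_xx = nΣx² − (Σx)² = 14·2897 − 181² = 40558 − 32761 = 7797
S_yy = nΣy² − (Σy)² = 14·8002 − 294² = 112028 − 86436 = 25592
r = S_xy / √(S_xx·S_yy) = -5950 / √(7797·25592) = -5950 / √199540824 = -5950 / 14125.8920 = -0.4212
t = r·√(n−2)/√(1−r²) = -0.4212·√12 / √(1−0.177409) = -1.459080 / 0.906968 = -1.609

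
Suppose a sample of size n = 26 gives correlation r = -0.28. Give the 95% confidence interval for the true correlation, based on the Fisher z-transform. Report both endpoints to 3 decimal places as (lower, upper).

(-0.602, 0.120)

Fisher z: z_r = atanh(r) = ½·ln((1+(-0.28))/(1−(-0.28))) = -0.287682
SE(z) = 1/√(n−3) = 1/√23 = 0.208514
95% ⇒ z* = 1.960; margin = 1.960·0.208514 = 0.408687
CI on z-scale: (-0.696369, 0.121005)
Back-transform: tanh(-0.696369) = -0.602058, tanh(0.121005) = 0.120418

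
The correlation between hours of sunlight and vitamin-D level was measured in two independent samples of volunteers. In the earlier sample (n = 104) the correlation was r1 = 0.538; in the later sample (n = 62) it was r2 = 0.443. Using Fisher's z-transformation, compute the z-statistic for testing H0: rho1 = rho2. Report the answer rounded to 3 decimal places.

Fisher z-transforms: z1 = atanh(0.538) = 0.601337, z2 = atanh(0.443) = 0.475957; difference d = 0.125380
Var(d) = 1/101 + 1/59 = 0.0099010 + 0.0169492 = 0.0268502
z = d/√Var(d) = 0.125380 / √0.0268502 = 0.125380 / 0.163860 = 0.765

0.765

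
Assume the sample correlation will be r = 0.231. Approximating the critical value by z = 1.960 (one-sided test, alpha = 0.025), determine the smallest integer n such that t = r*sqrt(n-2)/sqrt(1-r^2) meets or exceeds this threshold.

71

Need r·√(n−2)/√(1−r²) ≥ 1.960
√(n−2) ≥ 1.960·√(1−0.053361) / 0.231 = 1.960·0.972954 / 0.231 = 8.2554
n−2 ≥ 68.1516  ⇒  n ≥ 70.1516
Smallest integer n = 71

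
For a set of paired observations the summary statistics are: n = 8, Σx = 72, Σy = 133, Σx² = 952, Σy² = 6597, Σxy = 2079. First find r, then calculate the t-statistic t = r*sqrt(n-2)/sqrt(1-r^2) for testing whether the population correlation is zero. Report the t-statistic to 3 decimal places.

Numerator: nΣxy − (Σx)(Σy) = 8·2079 − (72)(133) = 7056
Denominator: √[(nΣx²−(Σx)²)(nΣy²−(Σy)²)]
  nΣx²−(Σx)² = 8·952 − 5184 = 2432;  nΣy²−(Σy)² = 8·6597 − 17689 = 35087
  √(2432·35087) = √85331584 = 9237.5096
r = 7056 / 9237.5096 = 0.7638
t = r·√(n−2)/√(1−r²) = 0.7638·√6 / √(1−0.583390) = 1.870920 / 0.645453 = 2.899

2.899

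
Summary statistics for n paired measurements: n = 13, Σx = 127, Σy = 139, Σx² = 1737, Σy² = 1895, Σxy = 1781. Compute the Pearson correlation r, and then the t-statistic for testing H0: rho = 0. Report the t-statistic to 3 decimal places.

9.080

Numerator: nΣxy − (Σx)(Σy) = 13·1781 − (127)(139) = 5500
Denominator: √[(nΣx²−(Σx)²)(nΣy²−(Σy)²)]
  nΣx²−(Σx)² = 13·1737 − 16129 = 6452;  nΣy²−(Σy)² = 13·1895 − 19321 = 5314
  √(6452·5314) = √34285928 = 5855.4187
r = 5500 / 5855.4187 = 0.9393
t = r·√(n−2)/√(1−r²) = 0.9393·√11 / √(1−0.882284) = 3.115306 / 0.343098 = 9.080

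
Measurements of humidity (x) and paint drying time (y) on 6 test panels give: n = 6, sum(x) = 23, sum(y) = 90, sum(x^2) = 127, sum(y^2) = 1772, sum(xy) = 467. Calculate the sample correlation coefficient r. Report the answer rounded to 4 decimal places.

0.9530

Numerator: nΣxy − (Σx)(Σy) = 6·467 − (23)(90) = 732
Denominator: √[(nΣx²−(Σx)²)(nΣy²−(Σy)²)]
  nΣx²−(Σx)² = 6·127 − 529 = 233;  nΣy²−(Σy)² = 6·1772 − 8100 = 2532
  √(233·2532) = √589956 = 768.0859
r = 732 / 768.0859 = 0.9530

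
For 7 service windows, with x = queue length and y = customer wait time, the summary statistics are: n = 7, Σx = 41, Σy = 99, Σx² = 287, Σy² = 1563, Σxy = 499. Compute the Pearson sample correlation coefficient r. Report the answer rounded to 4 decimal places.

-0.9256

Numerator: nΣxy − (Σx)(Σy) = 7·499 − (41)(99) = -566
Denominator: √[(nΣx²−(Σx)²)(nΣy²−(Σy)²)]
  nΣx²−(Σx)² = 7·287 − 1681 = 328;  nΣy²−(Σy)² = 7·1563 − 9801 = 1140
  √(328·1140) = √373920 = 611.4900
r = -566 / 611.4900 = -0.9256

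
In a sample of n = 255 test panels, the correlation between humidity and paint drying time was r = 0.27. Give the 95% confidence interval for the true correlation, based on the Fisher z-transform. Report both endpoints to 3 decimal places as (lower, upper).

z_r = atanh(0.27) = 0.276864;  SE = 1/√(n−3) = 1/√252 = 0.062994
z-limits: 0.276864 ± 1.960·0.062994 = 0.276864 ± 0.123468 = [0.153396, 0.400332]
ρ-limits: (tanh 0.153396, tanh 0.400332) = (0.152, 0.380)

(0.152, 0.380)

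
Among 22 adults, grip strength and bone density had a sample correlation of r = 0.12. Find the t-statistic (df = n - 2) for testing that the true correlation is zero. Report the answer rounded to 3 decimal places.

0.541

t = r·√(n−2) / √(1−r²) with r = 0.12, n = 22
  = 0.12·√20 / √(1 − 0.0144)
  = 0.12·4.472136 / 0.992774
  = 0.536656 / 0.992774 = 0.541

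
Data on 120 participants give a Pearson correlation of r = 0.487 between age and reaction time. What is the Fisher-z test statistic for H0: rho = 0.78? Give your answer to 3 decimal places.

-5.552

z_r = atanh(0.487) = 0.532120,  z_0 = atanh(0.78) = 1.045371
SE = 1/√(n−3) = 1/√117 = 0.092450
z = (z_r − z_0)/SE = (0.532120 − 1.045371) / 0.092450 = -0.513251 / 0.092450 = -5.552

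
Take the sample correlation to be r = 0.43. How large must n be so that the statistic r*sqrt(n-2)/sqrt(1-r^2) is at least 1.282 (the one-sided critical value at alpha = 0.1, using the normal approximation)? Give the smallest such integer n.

r√(n−2)/√(1−r²) ≥ 1.282  ⇔  n−2 ≥ (1.282)²·(1−r²)/r²
(1−r²)/r² = (1−0.1849)/0.1849 = 4.4083
n ≥ 2 + 1.643524·4.4083 = 2 + 7.2451 = 9.2451
⌈9.2451⌉ = 10

10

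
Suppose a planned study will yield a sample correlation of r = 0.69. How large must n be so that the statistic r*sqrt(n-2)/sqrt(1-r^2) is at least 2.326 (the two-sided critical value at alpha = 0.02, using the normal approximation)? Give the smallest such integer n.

8

Need r·√(n−2)/√(1−r²) ≥ 2.326
√(n−2) ≥ 2.326·√(1−0.4761) / 0.69 = 2.326·0.723809 / 0.69 = 2.4400
n−2 ≥ 5.9536  ⇒  n ≥ 7.9536
Smallest integer n = 8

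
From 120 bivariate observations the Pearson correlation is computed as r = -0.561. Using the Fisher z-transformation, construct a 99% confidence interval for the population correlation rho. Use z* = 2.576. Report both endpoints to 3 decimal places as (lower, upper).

z_r = atanh(-0.561) = -0.634291;  SE = 1/√(n−3) = 1/√117 = 0.092450
z-limits: -0.634291 ± 2.576·0.092450 = -0.634291 ± 0.238151 = [-0.872442, -0.396140]
ρ-limits: (tanh -0.872442, tanh -0.396140) = (-0.703, -0.377)

(-0.703, -0.377)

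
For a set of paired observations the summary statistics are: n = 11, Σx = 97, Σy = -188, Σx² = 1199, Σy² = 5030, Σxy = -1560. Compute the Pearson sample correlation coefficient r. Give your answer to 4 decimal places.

Numerator: nΣxy − (Σx)(Σy) = 11·(-1560) − (97)(-188) = 1076
Denominator: √[(nΣx²−(Σx)²)(nΣy²−(Σy)²)]
  nΣx²−(Σx)² = 11·1199 − 9409 = 3780;  nΣy²−(Σy)² = 11·5030 − 35344 = 19986
  √(3780·19986) = √75547080 = 8691.7823
r = 1076 / 8691.7823 = 0.1238

0.1238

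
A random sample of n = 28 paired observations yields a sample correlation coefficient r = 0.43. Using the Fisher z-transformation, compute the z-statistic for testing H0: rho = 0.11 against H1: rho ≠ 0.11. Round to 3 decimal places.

z_r = atanh(0.43) = 0.459897,  z_0 = atanh(0.11) = 0.110447
SE = 1/√(n−3) = 1/√25 = 0.200000
z = (z_r − z_0)/SE = (0.459897 − 0.110447) / 0.200000 = 0.349450 / 0.200000 = 1.747

1.747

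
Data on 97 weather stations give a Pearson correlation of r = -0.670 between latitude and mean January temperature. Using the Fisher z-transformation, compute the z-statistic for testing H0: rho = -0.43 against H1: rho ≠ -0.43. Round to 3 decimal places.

-3.402

z_r = atanh(-0.670) = -0.810743,  z_0 = atanh(-0.43) = -0.459897
SE = 1/√(n−3) = 1/√94 = 0.103142
z = (z_r − z_0)/SE = (-0.810743 − (-0.459897)) / 0.103142 = -0.350846 / 0.103142 = -3.402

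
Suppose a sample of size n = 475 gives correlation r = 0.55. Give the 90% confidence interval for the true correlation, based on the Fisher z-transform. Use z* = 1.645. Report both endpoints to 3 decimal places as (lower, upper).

Fisher z: z_r = atanh(r) = ½·ln((1+0.55)/(1−0.55)) = 0.618381
SE(z) = 1/√(n−3) = 1/√472 = 0.046029
90% ⇒ z* = 1.645; margin = 1.645·0.046029 = 0.075718
CI on z-scale: (0.542663, 0.694099)
Back-transform: tanh(0.542663) = 0.495001, tanh(0.694099) = 0.600609

(0.495, 0.601)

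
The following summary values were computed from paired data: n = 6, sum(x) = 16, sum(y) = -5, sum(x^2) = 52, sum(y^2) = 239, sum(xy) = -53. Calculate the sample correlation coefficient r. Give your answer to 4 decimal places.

-0.8473

S_xy = nΣxy − ΣxΣy = 6·(-53) − 16·(-5) = -318 − (-80) = -238
S_xx = nΣx² − (Σx)² = 6·52 − 16² = 312 − 256 = 56
S_yy = nΣy² − (Σy)² = 6·239 − (-5)² = 1434 − 25 = 1409
r = S_xy / √(S_xx·S_yy) = -238 / √(56·1409) = -238 / √78904 = -238 / 280.8986 = -0.8473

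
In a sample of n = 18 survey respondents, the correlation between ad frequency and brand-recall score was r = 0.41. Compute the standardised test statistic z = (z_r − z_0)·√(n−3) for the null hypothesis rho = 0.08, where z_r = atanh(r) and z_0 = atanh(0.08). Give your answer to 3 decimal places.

Fisher z: atanh(0.41) = 0.435611, atanh(0.08) = 0.080171
z = (z_r − z_0)·√(n−3) = (0.435611 − 0.080171)·√15 = 0.355440 · 3.872983 = 1.377

1.377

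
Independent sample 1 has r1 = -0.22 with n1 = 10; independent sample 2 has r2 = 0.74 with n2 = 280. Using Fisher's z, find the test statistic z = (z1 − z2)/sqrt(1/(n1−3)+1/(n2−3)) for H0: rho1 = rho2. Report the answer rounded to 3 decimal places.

z1 = atanh(-0.22) = -0.223656,  z2 = atanh(0.74) = 0.950479
SE = √(1/(n1−3) + 1/(n2−3)) = √(1/7 + 1/277) = √(0.1428571 + 0.0036101) = √0.1464672 = 0.382710
z = (z1 − z2)/SE = (-0.223656 − 0.950479) / 0.382710 = -1.174135 / 0.382710 = -3.068

-3.068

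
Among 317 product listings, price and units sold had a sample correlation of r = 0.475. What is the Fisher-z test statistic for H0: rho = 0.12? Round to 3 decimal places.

7.016

Fisher z: atanh(0.475) = 0.516508, atanh(0.12) = 0.120581
z = (z_r − z_0)·√(n−3) = (0.516508 − 0.120581)·√314 = 0.395927 · 17.720045 = 7.016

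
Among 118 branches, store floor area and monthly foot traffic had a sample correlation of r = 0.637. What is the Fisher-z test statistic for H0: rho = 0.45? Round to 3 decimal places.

z_r = atanh(0.637) = 0.753109,  z_0 = atanh(0.45) = 0.484700
SE = 1/√(n−3) = 1/√115 = 0.093250
z = (z_r − z_0)/SE = (0.753109 − 0.484700) / 0.093250 = 0.268409 / 0.093250 = 2.878

2.878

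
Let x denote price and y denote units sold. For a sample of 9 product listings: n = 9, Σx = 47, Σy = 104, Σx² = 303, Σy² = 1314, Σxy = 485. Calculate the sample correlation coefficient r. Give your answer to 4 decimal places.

Numerator: nΣxy − (Σx)(Σy) = 9·485 − (47)(104) = -523
Denominator: √[(nΣx²−(Σx)²)(nΣy²−(Σy)²)]
  nΣx²−(Σx)² = 9·303 − 2209 = 518;  nΣy²−(Σy)² = 9·1314 − 10816 = 1010
  √(518·1010) = √523180 = 723.3118
r = -523 / 723.3118 = -0.7231

-0.7231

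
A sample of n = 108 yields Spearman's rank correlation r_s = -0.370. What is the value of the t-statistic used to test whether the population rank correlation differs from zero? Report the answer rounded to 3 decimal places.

1 − r_s² = 1 − 0.136900 = 0.863100;  √(1−r_s²) = 0.929032
√(n−2) = √106 = 10.295630
t = r_s·√(n−2)/√(1−r_s²) = -0.370 · 10.295630 / 0.929032 = -4.100

-4.100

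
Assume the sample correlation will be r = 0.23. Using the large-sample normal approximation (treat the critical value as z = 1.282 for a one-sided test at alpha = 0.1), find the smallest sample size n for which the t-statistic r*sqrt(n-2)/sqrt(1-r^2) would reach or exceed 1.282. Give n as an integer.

32

r√(n−2)/√(1−r²) ≥ 1.282  ⇔  n−2 ≥ (1.282)²·(1−r²)/r²
(1−r²)/r² = (1−0.0529)/0.0529 = 17.9036
n ≥ 2 + 1.643524·17.9036 = 2 + 29.4250 = 31.4250
⌈31.4250⌉ = 32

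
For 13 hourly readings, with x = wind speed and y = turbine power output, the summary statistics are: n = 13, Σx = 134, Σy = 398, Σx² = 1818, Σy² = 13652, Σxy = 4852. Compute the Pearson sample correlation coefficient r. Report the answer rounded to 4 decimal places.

S_xy = nΣxy − ΣxΣy = 13·4852 − 134·398 = 63076 − 53332 = 9744
S_xx = nΣx² − (Σx)² = 13·1818 − 134² = 23634 − 17956 = 5678
S_yy = nΣy² − (Σy)² = 13·13652 − 398² = 177476 − 158404 = 19072
r = S_xy / √(S_xx·S_yy) = 9744 / √(5678·19072) = 9744 / √108290816 = 9744 / 10406.2873 = 0.9364

0.9364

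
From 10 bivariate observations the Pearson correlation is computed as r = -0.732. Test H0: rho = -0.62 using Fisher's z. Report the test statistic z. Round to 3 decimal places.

-0.550

z_r = atanh(-0.732) = -0.933023,  z_0 = atanh(-0.62) = -0.725005
SE = 1/√(n−3) = 1/√7 = 0.377964
z = (z_r − z_0)/SE = (-0.933023 − (-0.725005)) / 0.377964 = -0.208018 / 0.377964 = -0.550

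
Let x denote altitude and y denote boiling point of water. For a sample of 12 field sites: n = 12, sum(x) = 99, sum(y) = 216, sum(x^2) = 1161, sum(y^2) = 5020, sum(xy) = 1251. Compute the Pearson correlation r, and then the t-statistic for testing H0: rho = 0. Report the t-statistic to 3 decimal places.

S_xy = nΣxy − ΣxΣy = 12·1251 − 99·216 = 15012 − 21384 = -6372
S_xx = nΣx² − (Σx)² = 12·1161 − 99² = 13932 − 9801 = 4131
S_yy = nΣy² − (Σy)² = 12·5020 − 216² = 60240 − 46656 = 13584
r = S_xy / √(S_xx·S_yy) = -6372 / √(4131·13584) = -6372 / √56115504 = -6372 / 7491.0282 = -0.8506
t = r·√(n−2)/√(1−r²) = -0.8506·√10 / √(1−0.723520) = -2.689833 / 0.525814 = -5.116

-5.116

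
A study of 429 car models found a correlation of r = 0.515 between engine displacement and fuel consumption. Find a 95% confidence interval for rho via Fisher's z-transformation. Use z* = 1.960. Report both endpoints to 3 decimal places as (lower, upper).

(0.442, 0.581)

z_r = atanh(0.515) = 0.569511;  SE = 1/√(n−3) = 1/√426 = 0.048450
z-limits: 0.569511 ± 1.960·0.048450 = 0.569511 ± 0.094962 = [0.474549, 0.664473]
ρ-limits: (tanh 0.474549, tanh 0.664473) = (0.442, 0.581)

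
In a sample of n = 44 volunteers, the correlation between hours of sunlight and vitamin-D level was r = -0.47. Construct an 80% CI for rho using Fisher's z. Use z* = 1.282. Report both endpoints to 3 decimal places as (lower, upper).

(-0.611, -0.300)

Fisher z: z_r = atanh(r) = ½·ln((1+(-0.47))/(1−(-0.47))) = -0.510070
SE(z) = 1/√(n−3) = 1/√41 = 0.156174
80% ⇒ z* = 1.282; margin = 1.282·0.156174 = 0.200215
CI on z-scale: (-0.710285, -0.309855)
Back-transform: tanh(-0.710285) = -0.610856, tanh(-0.309855) = -0.300305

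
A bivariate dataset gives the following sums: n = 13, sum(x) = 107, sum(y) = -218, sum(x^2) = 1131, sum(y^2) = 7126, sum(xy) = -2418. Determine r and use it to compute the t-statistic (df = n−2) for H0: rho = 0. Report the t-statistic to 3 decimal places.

-2.987

Numerator: nΣxy − (Σx)(Σy) = 13·(-2418) − (107)(-218) = -8108
Denominator: √[(nΣx²−(Σx)²)(nΣy²−(Σy)²)]
  nΣx²−(Σx)² = 13·1131 − 11449 = 3254;  nΣy²−(Σy)² = 13·7126 − 47524 = 45114
  √(3254·45114) = √146800956 = 12116.1444
r = -8108 / 12116.1444 = -0.6692
t = r·√(n−2)/√(1−r²) = -0.6692·√11 / √(1−0.447829) = -2.219485 / 0.743082 = -2.987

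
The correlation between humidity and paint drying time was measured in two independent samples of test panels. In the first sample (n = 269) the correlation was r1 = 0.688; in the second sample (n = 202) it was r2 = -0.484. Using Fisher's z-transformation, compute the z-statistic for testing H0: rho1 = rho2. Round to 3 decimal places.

14.642

z1 = atanh(0.688) = 0.844148,  z2 = atanh(-0.484) = -0.528195
SE = √(1/(n1−3) + 1/(n2−3)) = √(1/266 + 1/199) = √(0.0037594 + 0.0050251) = √0.0087845 = 0.093726
z = (z1 − z2)/SE = (0.844148 − (-0.528195)) / 0.093726 = 1.372343 / 0.093726 = 14.642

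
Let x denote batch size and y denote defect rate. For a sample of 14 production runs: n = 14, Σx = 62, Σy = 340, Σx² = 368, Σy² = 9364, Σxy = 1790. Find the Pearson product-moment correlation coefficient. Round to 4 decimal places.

S_xy = nΣxy − ΣxΣy = 14·1790 − 62·340 = 25060 − 21080 = 3980
S_xx = nΣx² − (Σx)² = 14·368 − 62² = 5152 − 3844 = 1308
S_yy = nΣy² − (Σy)² = 14·9364 − 340² = 131096 − 115600 = 15496
r = S_xy / √(S_xx·S_yy) = 3980 / √(1308·15496) = 3980 / √20268768 = 3980 / 4502.0849 = 0.8840

0.8840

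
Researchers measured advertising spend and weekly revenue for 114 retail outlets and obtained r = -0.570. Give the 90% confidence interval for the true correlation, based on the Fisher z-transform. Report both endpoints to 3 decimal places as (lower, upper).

Fisher z: z_r = atanh(r) = ½·ln((1+(-0.570))/(1−(-0.570))) = -0.647523
SE(z) = 1/√(n−3) = 1/√111 = 0.094916
90% ⇒ z* = 1.645; margin = 1.645·0.094916 = 0.156137
CI on z-scale: (-0.803660, -0.491386)
Back-transform: tanh(-0.803660) = -0.666078, tanh(-0.491386) = -0.455316

(-0.666, -0.455)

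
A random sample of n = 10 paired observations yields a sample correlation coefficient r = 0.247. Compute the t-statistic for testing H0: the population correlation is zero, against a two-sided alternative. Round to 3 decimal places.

0.721

t = r·√(n−2) / √(1−r²) with r = 0.247, n = 10
  = 0.247·√8 / √(1 − 0.061009)
  = 0.247·2.828427 / 0.969015
  = 0.698621 / 0.969015 = 0.721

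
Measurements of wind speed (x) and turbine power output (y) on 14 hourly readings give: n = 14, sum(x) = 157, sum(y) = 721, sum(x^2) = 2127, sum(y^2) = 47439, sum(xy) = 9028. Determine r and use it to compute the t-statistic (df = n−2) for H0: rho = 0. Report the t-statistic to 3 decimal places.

1.921

S_xy = nΣxy − ΣxΣy = 14·9028 − 157·721 = 126392 − 113197 = 13195
S_xx = nΣx² − (Σx)² = 14·2127 − 157² = 29778 − 24649 = 5129
S_yy = nΣy² − (Σy)² = 14·47439 − 721² = 664146 − 519841 = 144305
r = S_xy / √(S_xx·S_yy) = 13195 / √(5129·144305) = 13195 / √740140345 = 13195 / 27205.5205 = 0.4850
t = r·√(n−2)/√(1−r²) = 0.4850·√12 / √(1−0.235225) = 1.680089 / 0.874514 = 1.921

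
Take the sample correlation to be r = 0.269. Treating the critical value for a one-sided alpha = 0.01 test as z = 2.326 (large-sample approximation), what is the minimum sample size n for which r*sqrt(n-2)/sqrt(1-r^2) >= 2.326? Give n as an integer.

72

r√(n−2)/√(1−r²) ≥ 2.326  ⇔  n−2 ≥ (2.326)²·(1−r²)/r²
(1−r²)/r² = (1−0.072361)/0.072361 = 12.8196
n ≥ 2 + 5.410276·12.8196 = 2 + 69.3576 = 71.3576
⌈71.3576⌉ = 72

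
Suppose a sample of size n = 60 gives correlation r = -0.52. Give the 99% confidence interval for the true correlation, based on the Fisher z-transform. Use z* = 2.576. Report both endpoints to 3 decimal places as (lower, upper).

(-0.725, -0.231)

z_r = atanh(-0.52) = -0.576340;  SE = 1/√(n−3) = 1/√57 = 0.132453
z-limits: -0.576340 ± 2.576·0.132453 = -0.576340 ± 0.341199 = [-0.917539, -0.235141]
ρ-limits: (tanh -0.917539, tanh -0.235141) = (-0.725, -0.231)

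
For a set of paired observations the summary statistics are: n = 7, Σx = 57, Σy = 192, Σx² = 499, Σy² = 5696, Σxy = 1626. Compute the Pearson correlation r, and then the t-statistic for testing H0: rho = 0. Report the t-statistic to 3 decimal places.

Numerator: nΣxy − (Σx)(Σy) = 7·1626 − (57)(192) = 438
Denominator: √[(nΣx²−(Σx)²)(nΣy²−(Σy)²)]
  nΣx²−(Σx)² = 7·499 − 3249 = 244;  nΣy²−(Σy)² = 7·5696 − 36864 = 3008
  √(244·3008) = √733952 = 856.7100
r = 438 / 856.7100 = 0.5113
t = r·√(n−2)/√(1−r²) = 0.5113·√5 / √(1−0.261428) = 1.143302 / 0.859402 = 1.330

1.330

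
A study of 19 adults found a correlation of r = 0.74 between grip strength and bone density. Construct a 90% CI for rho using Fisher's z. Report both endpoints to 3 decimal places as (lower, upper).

Fisher z: z_r = atanh(r) = ½·ln((1+0.74)/(1−0.74)) = 0.950479
SE(z) = 1/√(n−3) = 1/√16 = 0.250000
90% ⇒ z* = 1.645; margin = 1.645·0.250000 = 0.411250
CI on z-scale: (0.539229, 1.361729)
Back-transform: tanh(0.539229) = 0.492404, tanh(1.361729) = 0.876793

(0.492, 0.877)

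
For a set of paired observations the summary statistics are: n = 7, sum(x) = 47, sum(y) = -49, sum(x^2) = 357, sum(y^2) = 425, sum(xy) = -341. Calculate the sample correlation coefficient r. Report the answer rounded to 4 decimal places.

-0.2059

Numerator: nΣxy − (Σx)(Σy) = 7·(-341) − (47)(-49) = -84
Denominator: √[(nΣx²−(Σx)²)(nΣy²−(Σy)²)]
  nΣx²−(Σx)² = 7·357 − 2209 = 290;  nΣy²−(Σy)² = 7·425 − 2401 = 574
  √(290·574) = √166460 = 407.9951
r = -84 / 407.9951 = -0.2059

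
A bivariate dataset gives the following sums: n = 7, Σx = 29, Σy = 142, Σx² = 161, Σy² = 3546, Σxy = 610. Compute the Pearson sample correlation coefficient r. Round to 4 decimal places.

S_xy = nΣxy − ΣxΣy = 7·610 − 29·142 = 4270 − 4118 = 152
S_xx = nΣx² − (Σx)² = 7·161 − 29² = 1127 − 841 = 286
S_yy = nΣy² − (Σy)² = 7·3546 − 142² = 24822 − 20164 = 4658
r = S_xy / √(S_xx·S_yy) = 152 / √(286·4658) = 152 / √1332188 = 152 / 1154.2045 = 0.1317

0.1317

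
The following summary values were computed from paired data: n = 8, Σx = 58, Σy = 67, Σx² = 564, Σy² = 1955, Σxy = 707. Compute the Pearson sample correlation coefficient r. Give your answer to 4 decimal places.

0.4947

Numerator: nΣxy − (Σx)(Σy) = 8·707 − (58)(67) = 1770
Denominator: √[(nΣx²−(Σx)²)(nΣy²−(Σy)²)]
  nΣx²−(Σx)² = 8·564 − 3364 = 1148;  nΣy²−(Σy)² = 8·1955 − 4489 = 11151
  √(1148·11151) = √12801348 = 3577.8971
r = 1770 / 3577.8971 = 0.4947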